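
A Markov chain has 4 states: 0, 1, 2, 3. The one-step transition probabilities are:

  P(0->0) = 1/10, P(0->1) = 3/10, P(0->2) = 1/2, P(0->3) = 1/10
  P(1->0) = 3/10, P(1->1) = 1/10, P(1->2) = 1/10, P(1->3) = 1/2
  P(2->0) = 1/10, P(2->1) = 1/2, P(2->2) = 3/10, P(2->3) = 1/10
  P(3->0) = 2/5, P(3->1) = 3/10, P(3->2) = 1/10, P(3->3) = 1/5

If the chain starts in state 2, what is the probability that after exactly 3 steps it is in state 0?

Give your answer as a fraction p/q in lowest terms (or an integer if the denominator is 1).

Answer: 49/200

Derivation:
Computing P^3 by repeated multiplication:
P^1 =
  0: [1/10, 3/10, 1/2, 1/10]
  1: [3/10, 1/10, 1/10, 1/2]
  2: [1/10, 1/2, 3/10, 1/10]
  3: [2/5, 3/10, 1/10, 1/5]
P^2 =
  0: [19/100, 17/50, 6/25, 23/100]
  1: [27/100, 3/10, 6/25, 19/100]
  2: [23/100, 13/50, 1/5, 31/100]
  3: [11/50, 13/50, 7/25, 6/25]
P^3 =
  0: [237/1000, 7/25, 28/125, 259/1000]
  1: [217/1000, 36/125, 32/125, 239/1000]
  2: [49/200, 36/125, 29/125, 47/200]
  3: [28/125, 38/125, 61/250, 57/250]

(P^3)[2 -> 0] = 49/200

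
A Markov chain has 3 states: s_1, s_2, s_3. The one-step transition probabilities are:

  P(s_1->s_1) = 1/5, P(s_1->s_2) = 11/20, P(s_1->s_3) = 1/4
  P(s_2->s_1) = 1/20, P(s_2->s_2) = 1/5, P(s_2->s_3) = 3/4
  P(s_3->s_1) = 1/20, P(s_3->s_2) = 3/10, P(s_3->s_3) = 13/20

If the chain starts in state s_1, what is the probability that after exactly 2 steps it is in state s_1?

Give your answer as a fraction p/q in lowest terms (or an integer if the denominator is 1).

Answer: 2/25

Derivation:
Computing P^2 by repeated multiplication:
P^1 =
  s_1: [1/5, 11/20, 1/4]
  s_2: [1/20, 1/5, 3/4]
  s_3: [1/20, 3/10, 13/20]
P^2 =
  s_1: [2/25, 59/200, 5/8]
  s_2: [23/400, 117/400, 13/20]
  s_3: [23/400, 113/400, 33/50]

(P^2)[s_1 -> s_1] = 2/25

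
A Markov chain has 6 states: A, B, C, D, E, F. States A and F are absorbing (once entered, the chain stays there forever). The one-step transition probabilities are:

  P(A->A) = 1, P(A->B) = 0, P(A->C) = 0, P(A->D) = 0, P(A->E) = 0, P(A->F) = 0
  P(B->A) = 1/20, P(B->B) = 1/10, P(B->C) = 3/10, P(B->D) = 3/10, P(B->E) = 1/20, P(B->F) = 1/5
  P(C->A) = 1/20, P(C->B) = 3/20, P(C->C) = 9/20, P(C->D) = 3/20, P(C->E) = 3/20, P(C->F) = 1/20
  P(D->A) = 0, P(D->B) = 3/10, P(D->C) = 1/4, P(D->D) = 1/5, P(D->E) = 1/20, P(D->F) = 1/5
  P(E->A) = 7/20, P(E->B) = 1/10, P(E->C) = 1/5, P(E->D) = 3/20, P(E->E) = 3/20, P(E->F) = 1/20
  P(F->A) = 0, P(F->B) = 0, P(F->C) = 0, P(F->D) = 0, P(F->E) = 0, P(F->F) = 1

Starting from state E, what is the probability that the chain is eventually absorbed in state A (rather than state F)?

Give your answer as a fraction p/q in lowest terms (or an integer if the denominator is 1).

Let a_i = P(absorbed in A | start in state i).
Boundary conditions: a_A = 1, a_F = 0.
For each transient state i, a_i = sum_j P(i->j) * a_j:
  a_B = 1/20*a_A + 1/10*a_B + 3/10*a_C + 3/10*a_D + 1/20*a_E + 1/5*a_F
  a_C = 1/20*a_A + 3/20*a_B + 9/20*a_C + 3/20*a_D + 3/20*a_E + 1/20*a_F
  a_D = 0*a_A + 3/10*a_B + 1/4*a_C + 1/5*a_D + 1/20*a_E + 1/5*a_F
  a_E = 7/20*a_A + 1/10*a_B + 1/5*a_C + 3/20*a_D + 3/20*a_E + 1/20*a_F

Substituting a_A = 1 and a_F = 0, rearrange to (I - Q) a = r where r[i] = P(i -> A):
  [9/10, -3/10, -3/10, -1/20] . (a_B, a_C, a_D, a_E) = 1/20
  [-3/20, 11/20, -3/20, -3/20] . (a_B, a_C, a_D, a_E) = 1/20
  [-3/10, -1/4, 4/5, -1/20] . (a_B, a_C, a_D, a_E) = 0
  [-1/10, -1/5, -3/20, 17/20] . (a_B, a_C, a_D, a_E) = 7/20

Solving yields:
  a_B = 9043/27533
  a_C = 11695/27533
  a_D = 8082/27533
  a_E = 16579/27533

Starting state is E, so the absorption probability is a_E = 16579/27533.

Answer: 16579/27533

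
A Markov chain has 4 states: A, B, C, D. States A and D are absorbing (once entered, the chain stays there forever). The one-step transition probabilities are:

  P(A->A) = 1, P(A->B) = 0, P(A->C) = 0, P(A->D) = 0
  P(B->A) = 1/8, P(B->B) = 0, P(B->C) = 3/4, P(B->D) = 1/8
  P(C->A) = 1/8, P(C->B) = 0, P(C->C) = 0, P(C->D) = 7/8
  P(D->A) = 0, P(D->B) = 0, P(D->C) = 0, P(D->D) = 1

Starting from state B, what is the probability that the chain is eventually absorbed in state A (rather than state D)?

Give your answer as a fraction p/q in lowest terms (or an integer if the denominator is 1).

Let a_i = P(absorbed in A | start in state i).
Boundary conditions: a_A = 1, a_D = 0.
For each transient state i, a_i = sum_j P(i->j) * a_j:
  a_B = 1/8*a_A + 0*a_B + 3/4*a_C + 1/8*a_D
  a_C = 1/8*a_A + 0*a_B + 0*a_C + 7/8*a_D

Substituting a_A = 1 and a_D = 0, rearrange to (I - Q) a = r where r[i] = P(i -> A):
  [1, -3/4] . (a_B, a_C) = 1/8
  [0, 1] . (a_B, a_C) = 1/8

Solving yields:
  a_B = 7/32
  a_C = 1/8

Starting state is B, so the absorption probability is a_B = 7/32.

Answer: 7/32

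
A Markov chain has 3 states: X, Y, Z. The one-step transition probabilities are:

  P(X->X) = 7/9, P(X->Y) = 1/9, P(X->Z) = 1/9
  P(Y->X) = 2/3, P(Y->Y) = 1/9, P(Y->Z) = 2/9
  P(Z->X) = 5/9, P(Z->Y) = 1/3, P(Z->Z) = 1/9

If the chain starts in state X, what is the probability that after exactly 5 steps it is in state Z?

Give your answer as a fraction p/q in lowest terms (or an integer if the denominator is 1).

Computing P^5 by repeated multiplication:
P^1 =
  X: [7/9, 1/9, 1/9]
  Y: [2/3, 1/9, 2/9]
  Z: [5/9, 1/3, 1/9]
P^2 =
  X: [20/27, 11/81, 10/81]
  Y: [58/81, 13/81, 10/81]
  Z: [58/81, 11/81, 4/27]
P^3 =
  X: [536/729, 101/729, 92/729]
  Y: [178/243, 101/729, 94/729]
  Z: [532/729, 35/243, 92/729]
P^4 =
  X: [1606/2187, 913/6561, 830/6561]
  Y: [4814/6561, 917/6561, 830/6561]
  Z: [4814/6561, 913/6561, 278/2187]
P^5 =
  X: [43354/59049, 8221/59049, 7474/59049]
  Y: [14450/19683, 8221/59049, 7478/59049]
  Z: [43346/59049, 2743/19683, 7474/59049]

(P^5)[X -> Z] = 7474/59049

Answer: 7474/59049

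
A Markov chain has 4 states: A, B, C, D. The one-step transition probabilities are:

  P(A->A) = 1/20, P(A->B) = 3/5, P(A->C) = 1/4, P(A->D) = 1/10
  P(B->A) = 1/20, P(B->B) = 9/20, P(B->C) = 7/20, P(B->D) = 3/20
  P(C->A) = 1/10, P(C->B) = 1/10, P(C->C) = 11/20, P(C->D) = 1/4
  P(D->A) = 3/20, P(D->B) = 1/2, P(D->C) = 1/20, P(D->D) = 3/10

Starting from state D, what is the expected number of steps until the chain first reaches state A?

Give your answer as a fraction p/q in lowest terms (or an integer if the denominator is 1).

Answer: 5160/509

Derivation:
Let h_i = expected steps to first reach A from state i.
Boundary: h_A = 0.
First-step equations for the other states:
  h_B = 1 + 1/20*h_A + 9/20*h_B + 7/20*h_C + 3/20*h_D
  h_C = 1 + 1/10*h_A + 1/10*h_B + 11/20*h_C + 1/4*h_D
  h_D = 1 + 3/20*h_A + 1/2*h_B + 1/20*h_C + 3/10*h_D

Substituting h_A = 0 and rearranging gives the linear system (I - Q) h = 1:
  [11/20, -7/20, -3/20] . (h_B, h_C, h_D) = 1
  [-1/10, 9/20, -1/4] . (h_B, h_C, h_D) = 1
  [-1/2, -1/20, 7/10] . (h_B, h_C, h_D) = 1

Solving yields:
  h_B = 5680/509
  h_C = 5260/509
  h_D = 5160/509

Starting state is D, so the expected hitting time is h_D = 5160/509.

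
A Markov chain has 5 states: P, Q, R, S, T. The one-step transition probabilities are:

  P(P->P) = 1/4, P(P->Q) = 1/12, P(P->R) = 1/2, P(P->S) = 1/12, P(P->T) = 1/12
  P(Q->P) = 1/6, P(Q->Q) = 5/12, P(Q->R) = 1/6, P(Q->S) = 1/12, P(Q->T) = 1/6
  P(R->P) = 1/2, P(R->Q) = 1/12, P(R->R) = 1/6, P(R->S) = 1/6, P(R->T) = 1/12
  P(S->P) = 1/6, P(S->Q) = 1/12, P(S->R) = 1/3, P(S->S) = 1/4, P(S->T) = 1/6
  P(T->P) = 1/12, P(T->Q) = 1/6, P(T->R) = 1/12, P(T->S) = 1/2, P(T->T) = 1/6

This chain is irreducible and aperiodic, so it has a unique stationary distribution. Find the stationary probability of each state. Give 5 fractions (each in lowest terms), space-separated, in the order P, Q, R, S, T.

The stationary distribution satisfies pi = pi * P, i.e.:
  pi_P = 1/4*pi_P + 1/6*pi_Q + 1/2*pi_R + 1/6*pi_S + 1/12*pi_T
  pi_Q = 1/12*pi_P + 5/12*pi_Q + 1/12*pi_R + 1/12*pi_S + 1/6*pi_T
  pi_R = 1/2*pi_P + 1/6*pi_Q + 1/6*pi_R + 1/3*pi_S + 1/12*pi_T
  pi_S = 1/12*pi_P + 1/12*pi_Q + 1/6*pi_R + 1/4*pi_S + 1/2*pi_T
  pi_T = 1/12*pi_P + 1/6*pi_Q + 1/12*pi_R + 1/6*pi_S + 1/6*pi_T
with normalization: pi_P + pi_Q + pi_R + pi_S + pi_T = 1.

Using the first 4 balance equations plus normalization, the linear system A*pi = b is:
  [-3/4, 1/6, 1/2, 1/6, 1/12] . pi = 0
  [1/12, -7/12, 1/12, 1/12, 1/6] . pi = 0
  [1/2, 1/6, -5/6, 1/3, 1/12] . pi = 0
  [1/12, 1/12, 1/6, -3/4, 1/2] . pi = 0
  [1, 1, 1, 1, 1] . pi = 1

Solving yields:
  pi_P = 1837/6749
  pi_Q = 1891/13498
  pi_R = 1881/6749
  pi_S = 2541/13498
  pi_T = 815/6749

Verification (pi * P):
  1837/6749*1/4 + 1891/13498*1/6 + 1881/6749*1/2 + 2541/13498*1/6 + 815/6749*1/12 = 1837/6749 = pi_P  (ok)
  1837/6749*1/12 + 1891/13498*5/12 + 1881/6749*1/12 + 2541/13498*1/12 + 815/6749*1/6 = 1891/13498 = pi_Q  (ok)
  1837/6749*1/2 + 1891/13498*1/6 + 1881/6749*1/6 + 2541/13498*1/3 + 815/6749*1/12 = 1881/6749 = pi_R  (ok)
  1837/6749*1/12 + 1891/13498*1/12 + 1881/6749*1/6 + 2541/13498*1/4 + 815/6749*1/2 = 2541/13498 = pi_S  (ok)
  1837/6749*1/12 + 1891/13498*1/6 + 1881/6749*1/12 + 2541/13498*1/6 + 815/6749*1/6 = 815/6749 = pi_T  (ok)

Answer: 1837/6749 1891/13498 1881/6749 2541/13498 815/6749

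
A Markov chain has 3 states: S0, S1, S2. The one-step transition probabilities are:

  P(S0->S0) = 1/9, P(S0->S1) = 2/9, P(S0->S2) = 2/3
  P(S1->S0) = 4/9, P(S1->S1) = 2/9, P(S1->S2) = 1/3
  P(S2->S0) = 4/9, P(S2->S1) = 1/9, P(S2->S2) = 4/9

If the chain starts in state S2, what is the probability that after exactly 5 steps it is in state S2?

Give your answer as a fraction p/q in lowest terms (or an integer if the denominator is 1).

Answer: 29464/59049

Derivation:
Computing P^5 by repeated multiplication:
P^1 =
  S0: [1/9, 2/9, 2/3]
  S1: [4/9, 2/9, 1/3]
  S2: [4/9, 1/9, 4/9]
P^2 =
  S0: [11/27, 4/27, 4/9]
  S1: [8/27, 5/27, 14/27]
  S2: [8/27, 14/81, 43/81]
P^3 =
  S0: [25/81, 14/81, 14/27]
  S1: [28/81, 40/243, 119/243]
  S2: [28/81, 119/729, 358/729]
P^4 =
  S0: [83/243, 40/243, 40/81]
  S1: [80/243, 367/2187, 1100/2187]
  S2: [80/243, 1100/6561, 3301/6561]
P^5 =
  S0: [241/729, 122/729, 122/243]
  S1: [244/729, 3274/19683, 9821/19683]
  S2: [244/729, 9821/59049, 29464/59049]

(P^5)[S2 -> S2] = 29464/59049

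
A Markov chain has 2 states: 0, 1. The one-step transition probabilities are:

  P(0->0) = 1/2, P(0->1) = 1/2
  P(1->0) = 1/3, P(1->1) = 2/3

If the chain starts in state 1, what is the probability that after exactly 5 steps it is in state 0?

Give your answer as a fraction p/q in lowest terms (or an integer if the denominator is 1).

Computing P^5 by repeated multiplication:
P^1 =
  0: [1/2, 1/2]
  1: [1/3, 2/3]
P^2 =
  0: [5/12, 7/12]
  1: [7/18, 11/18]
P^3 =
  0: [29/72, 43/72]
  1: [43/108, 65/108]
P^4 =
  0: [173/432, 259/432]
  1: [259/648, 389/648]
P^5 =
  0: [1037/2592, 1555/2592]
  1: [1555/3888, 2333/3888]

(P^5)[1 -> 0] = 1555/3888

Answer: 1555/3888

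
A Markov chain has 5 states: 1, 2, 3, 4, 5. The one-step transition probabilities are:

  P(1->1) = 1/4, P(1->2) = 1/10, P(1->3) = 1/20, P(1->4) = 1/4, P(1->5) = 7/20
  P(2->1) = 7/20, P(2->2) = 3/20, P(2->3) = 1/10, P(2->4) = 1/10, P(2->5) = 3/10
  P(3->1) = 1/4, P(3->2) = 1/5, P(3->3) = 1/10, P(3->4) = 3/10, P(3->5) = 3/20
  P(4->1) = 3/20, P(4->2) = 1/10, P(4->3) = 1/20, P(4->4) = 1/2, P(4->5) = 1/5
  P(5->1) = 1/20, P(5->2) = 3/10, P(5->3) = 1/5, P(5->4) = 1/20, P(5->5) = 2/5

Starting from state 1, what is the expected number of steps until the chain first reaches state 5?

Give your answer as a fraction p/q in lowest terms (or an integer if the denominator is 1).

Let h_i = expected steps to first reach 5 from state i.
Boundary: h_5 = 0.
First-step equations for the other states:
  h_1 = 1 + 1/4*h_1 + 1/10*h_2 + 1/20*h_3 + 1/4*h_4 + 7/20*h_5
  h_2 = 1 + 7/20*h_1 + 3/20*h_2 + 1/10*h_3 + 1/10*h_4 + 3/10*h_5
  h_3 = 1 + 1/4*h_1 + 1/5*h_2 + 1/10*h_3 + 3/10*h_4 + 3/20*h_5
  h_4 = 1 + 3/20*h_1 + 1/10*h_2 + 1/20*h_3 + 1/2*h_4 + 1/5*h_5

Substituting h_5 = 0 and rearranging gives the linear system (I - Q) h = 1:
  [3/4, -1/10, -1/20, -1/4] . (h_1, h_2, h_3, h_4) = 1
  [-7/20, 17/20, -1/10, -1/10] . (h_1, h_2, h_3, h_4) = 1
  [-1/4, -1/5, 9/10, -3/10] . (h_1, h_2, h_3, h_4) = 1
  [-3/20, -1/10, -1/20, 1/2] . (h_1, h_2, h_3, h_4) = 1

Solving yields:
  h_1 = 35900/10249
  h_2 = 37080/10249
  h_3 = 43960/10249
  h_4 = 43080/10249

Starting state is 1, so the expected hitting time is h_1 = 35900/10249.

Answer: 35900/10249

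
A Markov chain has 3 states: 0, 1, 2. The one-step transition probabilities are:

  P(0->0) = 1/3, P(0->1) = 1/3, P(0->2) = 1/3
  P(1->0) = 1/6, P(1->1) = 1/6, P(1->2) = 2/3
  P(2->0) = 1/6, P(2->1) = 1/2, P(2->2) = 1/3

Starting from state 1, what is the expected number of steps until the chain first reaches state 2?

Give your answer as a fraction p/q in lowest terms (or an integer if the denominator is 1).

Let h_i = expected steps to first reach 2 from state i.
Boundary: h_2 = 0.
First-step equations for the other states:
  h_0 = 1 + 1/3*h_0 + 1/3*h_1 + 1/3*h_2
  h_1 = 1 + 1/6*h_0 + 1/6*h_1 + 2/3*h_2

Substituting h_2 = 0 and rearranging gives the linear system (I - Q) h = 1:
  [2/3, -1/3] . (h_0, h_1) = 1
  [-1/6, 5/6] . (h_0, h_1) = 1

Solving yields:
  h_0 = 7/3
  h_1 = 5/3

Starting state is 1, so the expected hitting time is h_1 = 5/3.

Answer: 5/3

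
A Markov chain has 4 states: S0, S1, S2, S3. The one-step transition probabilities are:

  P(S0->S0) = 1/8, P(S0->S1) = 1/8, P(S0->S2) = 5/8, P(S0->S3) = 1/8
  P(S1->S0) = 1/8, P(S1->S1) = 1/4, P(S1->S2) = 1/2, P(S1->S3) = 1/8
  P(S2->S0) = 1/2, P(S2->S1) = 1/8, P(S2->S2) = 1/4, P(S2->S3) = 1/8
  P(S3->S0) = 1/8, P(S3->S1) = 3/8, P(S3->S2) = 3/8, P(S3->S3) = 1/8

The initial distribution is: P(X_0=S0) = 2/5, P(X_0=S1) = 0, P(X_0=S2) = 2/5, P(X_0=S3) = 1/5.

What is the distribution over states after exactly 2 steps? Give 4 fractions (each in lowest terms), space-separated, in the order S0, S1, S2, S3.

Propagating the distribution step by step (d_{t+1} = d_t * P):
d_0 = (S0=2/5, S1=0, S2=2/5, S3=1/5)
  d_1[S0] = 2/5*1/8 + 0*1/8 + 2/5*1/2 + 1/5*1/8 = 11/40
  d_1[S1] = 2/5*1/8 + 0*1/4 + 2/5*1/8 + 1/5*3/8 = 7/40
  d_1[S2] = 2/5*5/8 + 0*1/2 + 2/5*1/4 + 1/5*3/8 = 17/40
  d_1[S3] = 2/5*1/8 + 0*1/8 + 2/5*1/8 + 1/5*1/8 = 1/8
d_1 = (S0=11/40, S1=7/40, S2=17/40, S3=1/8)
  d_2[S0] = 11/40*1/8 + 7/40*1/8 + 17/40*1/2 + 1/8*1/8 = 91/320
  d_2[S1] = 11/40*1/8 + 7/40*1/4 + 17/40*1/8 + 1/8*3/8 = 57/320
  d_2[S2] = 11/40*5/8 + 7/40*1/2 + 17/40*1/4 + 1/8*3/8 = 33/80
  d_2[S3] = 11/40*1/8 + 7/40*1/8 + 17/40*1/8 + 1/8*1/8 = 1/8
d_2 = (S0=91/320, S1=57/320, S2=33/80, S3=1/8)

Answer: 91/320 57/320 33/80 1/8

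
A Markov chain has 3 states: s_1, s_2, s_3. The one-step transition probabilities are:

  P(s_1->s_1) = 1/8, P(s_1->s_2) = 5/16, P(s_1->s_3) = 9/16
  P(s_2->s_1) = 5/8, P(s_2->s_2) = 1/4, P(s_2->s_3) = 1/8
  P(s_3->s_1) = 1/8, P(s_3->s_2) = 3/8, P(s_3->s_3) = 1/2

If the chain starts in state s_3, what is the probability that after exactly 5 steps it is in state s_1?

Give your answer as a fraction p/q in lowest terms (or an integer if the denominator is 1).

Computing P^5 by repeated multiplication:
P^1 =
  s_1: [1/8, 5/16, 9/16]
  s_2: [5/8, 1/4, 1/8]
  s_3: [1/8, 3/8, 1/2]
P^2 =
  s_1: [9/32, 21/64, 25/64]
  s_2: [1/4, 39/128, 57/128]
  s_3: [5/16, 41/128, 47/128]
P^3 =
  s_1: [37/128, 81/256, 101/256]
  s_2: [71/256, 329/1024, 411/1024]
  s_3: [73/256, 323/1024, 409/1024]
P^4 =
  s_1: [145/512, 325/1024, 409/1024]
  s_2: [585/2048, 2601/8192, 3251/8192]
  s_3: [579/2048, 2603/8192, 3273/8192]
P^5 =
  s_1: [581/2048, 1301/4096, 1633/4096]
  s_2: [4649/16384, 20805/65536, 26135/65536]
  s_3: [4651/16384, 20815/65536, 26117/65536]

(P^5)[s_3 -> s_1] = 4651/16384

Answer: 4651/16384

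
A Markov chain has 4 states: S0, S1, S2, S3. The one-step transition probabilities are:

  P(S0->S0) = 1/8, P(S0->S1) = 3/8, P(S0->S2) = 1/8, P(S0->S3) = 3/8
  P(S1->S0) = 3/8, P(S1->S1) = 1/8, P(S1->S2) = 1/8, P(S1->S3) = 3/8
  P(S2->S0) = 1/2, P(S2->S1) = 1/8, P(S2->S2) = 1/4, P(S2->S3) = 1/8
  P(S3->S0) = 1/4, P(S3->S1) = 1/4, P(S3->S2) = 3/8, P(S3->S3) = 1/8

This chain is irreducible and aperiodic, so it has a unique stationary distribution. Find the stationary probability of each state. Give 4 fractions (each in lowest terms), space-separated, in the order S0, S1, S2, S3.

The stationary distribution satisfies pi = pi * P, i.e.:
  pi_S0 = 1/8*pi_S0 + 3/8*pi_S1 + 1/2*pi_S2 + 1/4*pi_S3
  pi_S1 = 3/8*pi_S0 + 1/8*pi_S1 + 1/8*pi_S2 + 1/4*pi_S3
  pi_S2 = 1/8*pi_S0 + 1/8*pi_S1 + 1/4*pi_S2 + 3/8*pi_S3
  pi_S3 = 3/8*pi_S0 + 3/8*pi_S1 + 1/8*pi_S2 + 1/8*pi_S3
with normalization: pi_S0 + pi_S1 + pi_S2 + pi_S3 = 1.

Using the first 3 balance equations plus normalization, the linear system A*pi = b is:
  [-7/8, 3/8, 1/2, 1/4] . pi = 0
  [3/8, -7/8, 1/8, 1/4] . pi = 0
  [1/8, 1/8, -3/4, 3/8] . pi = 0
  [1, 1, 1, 1] . pi = 1

Solving yields:
  pi_S0 = 219/740
  pi_S1 = 171/740
  pi_S2 = 8/37
  pi_S3 = 19/74

Verification (pi * P):
  219/740*1/8 + 171/740*3/8 + 8/37*1/2 + 19/74*1/4 = 219/740 = pi_S0  (ok)
  219/740*3/8 + 171/740*1/8 + 8/37*1/8 + 19/74*1/4 = 171/740 = pi_S1  (ok)
  219/740*1/8 + 171/740*1/8 + 8/37*1/4 + 19/74*3/8 = 8/37 = pi_S2  (ok)
  219/740*3/8 + 171/740*3/8 + 8/37*1/8 + 19/74*1/8 = 19/74 = pi_S3  (ok)

Answer: 219/740 171/740 8/37 19/74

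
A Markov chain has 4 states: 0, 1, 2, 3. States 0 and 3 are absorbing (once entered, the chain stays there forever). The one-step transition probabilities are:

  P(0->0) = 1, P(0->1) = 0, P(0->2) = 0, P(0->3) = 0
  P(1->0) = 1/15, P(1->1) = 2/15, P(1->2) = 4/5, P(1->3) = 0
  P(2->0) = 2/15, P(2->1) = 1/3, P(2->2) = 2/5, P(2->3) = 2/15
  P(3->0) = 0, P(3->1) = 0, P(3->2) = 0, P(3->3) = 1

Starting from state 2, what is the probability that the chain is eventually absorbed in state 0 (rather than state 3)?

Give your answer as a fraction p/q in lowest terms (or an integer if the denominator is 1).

Let a_i = P(absorbed in 0 | start in state i).
Boundary conditions: a_0 = 1, a_3 = 0.
For each transient state i, a_i = sum_j P(i->j) * a_j:
  a_1 = 1/15*a_0 + 2/15*a_1 + 4/5*a_2 + 0*a_3
  a_2 = 2/15*a_0 + 1/3*a_1 + 2/5*a_2 + 2/15*a_3

Substituting a_0 = 1 and a_3 = 0, rearrange to (I - Q) a = r where r[i] = P(i -> 0):
  [13/15, -4/5] . (a_1, a_2) = 1/15
  [-1/3, 3/5] . (a_1, a_2) = 2/15

Solving yields:
  a_1 = 11/19
  a_2 = 31/57

Starting state is 2, so the absorption probability is a_2 = 31/57.

Answer: 31/57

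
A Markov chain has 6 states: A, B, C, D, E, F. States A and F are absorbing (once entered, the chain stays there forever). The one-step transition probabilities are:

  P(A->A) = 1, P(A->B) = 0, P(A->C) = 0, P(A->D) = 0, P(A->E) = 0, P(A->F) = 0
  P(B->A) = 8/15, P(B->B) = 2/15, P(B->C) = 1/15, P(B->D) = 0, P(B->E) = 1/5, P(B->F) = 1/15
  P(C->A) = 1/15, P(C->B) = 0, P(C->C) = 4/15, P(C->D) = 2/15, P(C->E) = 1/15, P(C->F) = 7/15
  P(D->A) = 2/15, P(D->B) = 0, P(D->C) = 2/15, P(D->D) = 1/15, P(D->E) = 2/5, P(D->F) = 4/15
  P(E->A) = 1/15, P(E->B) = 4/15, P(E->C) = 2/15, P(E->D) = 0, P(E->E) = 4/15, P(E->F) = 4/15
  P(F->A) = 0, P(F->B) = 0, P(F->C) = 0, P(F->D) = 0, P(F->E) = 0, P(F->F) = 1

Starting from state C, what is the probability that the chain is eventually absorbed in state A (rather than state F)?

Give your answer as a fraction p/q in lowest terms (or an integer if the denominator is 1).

Answer: 588/3145

Derivation:
Let a_i = P(absorbed in A | start in state i).
Boundary conditions: a_A = 1, a_F = 0.
For each transient state i, a_i = sum_j P(i->j) * a_j:
  a_B = 8/15*a_A + 2/15*a_B + 1/15*a_C + 0*a_D + 1/5*a_E + 1/15*a_F
  a_C = 1/15*a_A + 0*a_B + 4/15*a_C + 2/15*a_D + 1/15*a_E + 7/15*a_F
  a_D = 2/15*a_A + 0*a_B + 2/15*a_C + 1/15*a_D + 2/5*a_E + 4/15*a_F
  a_E = 1/15*a_A + 4/15*a_B + 2/15*a_C + 0*a_D + 4/15*a_E + 4/15*a_F

Substituting a_A = 1 and a_F = 0, rearrange to (I - Q) a = r where r[i] = P(i -> A):
  [13/15, -1/15, 0, -1/5] . (a_B, a_C, a_D, a_E) = 8/15
  [0, 11/15, -2/15, -1/15] . (a_B, a_C, a_D, a_E) = 1/15
  [0, -2/15, 14/15, -2/5] . (a_B, a_C, a_D, a_E) = 2/15
  [-4/15, -2/15, 0, 11/15] . (a_B, a_C, a_D, a_E) = 1/15

Solving yields:
  a_B = 133/185
  a_C = 588/3145
  a_D = 62/185
  a_E = 243/629

Starting state is C, so the absorption probability is a_C = 588/3145.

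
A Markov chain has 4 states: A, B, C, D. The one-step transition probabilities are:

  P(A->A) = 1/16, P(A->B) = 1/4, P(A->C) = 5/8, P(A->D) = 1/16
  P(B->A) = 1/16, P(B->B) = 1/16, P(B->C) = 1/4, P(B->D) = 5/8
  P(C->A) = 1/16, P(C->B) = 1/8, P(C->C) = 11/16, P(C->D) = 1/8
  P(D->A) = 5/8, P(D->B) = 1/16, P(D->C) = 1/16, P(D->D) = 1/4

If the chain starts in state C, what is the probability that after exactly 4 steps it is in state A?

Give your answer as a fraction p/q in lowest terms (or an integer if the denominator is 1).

Answer: 2869/16384

Derivation:
Computing P^4 by repeated multiplication:
P^1 =
  A: [1/16, 1/4, 5/8, 1/16]
  B: [1/16, 1/16, 1/4, 5/8]
  C: [1/16, 1/8, 11/16, 1/8]
  D: [5/8, 1/16, 1/16, 1/4]
P^2 =
  A: [25/256, 29/256, 137/256, 65/256]
  B: [53/128, 23/256, 17/64, 59/256]
  C: [17/128, 15/128, 141/256, 51/256]
  D: [13/64, 47/256, 119/256, 19/128]
P^3 =
  A: [841/4096, 117/1024, 969/2048, 849/4096]
  B: [787/4096, 321/2048, 1959/4096, 177/1024]
  C: [715/4096, 499/4096, 1031/2048, 205/1024]
  D: [299/2048, 531/4096, 2055/4096, 57/256]
P^4 =
  A: [11737/65536, 8557/65536, 32449/65536, 12793/65536]
  B: [2617/16384, 263/2048, 32695/65536, 13957/65536]
  C: [2869/16384, 8303/65536, 4081/8192, 13109/65536]
  D: [769/4096, 7945/65536, 31621/65536, 6833/32768]

(P^4)[C -> A] = 2869/16384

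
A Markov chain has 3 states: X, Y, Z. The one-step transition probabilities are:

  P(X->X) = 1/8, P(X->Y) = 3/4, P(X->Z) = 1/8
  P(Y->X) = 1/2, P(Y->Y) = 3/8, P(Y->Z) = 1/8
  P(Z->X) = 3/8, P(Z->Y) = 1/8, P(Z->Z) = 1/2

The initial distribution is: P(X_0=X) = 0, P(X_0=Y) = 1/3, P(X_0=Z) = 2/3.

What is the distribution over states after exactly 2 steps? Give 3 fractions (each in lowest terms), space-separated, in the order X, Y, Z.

Answer: 19/64 7/16 17/64

Derivation:
Propagating the distribution step by step (d_{t+1} = d_t * P):
d_0 = (X=0, Y=1/3, Z=2/3)
  d_1[X] = 0*1/8 + 1/3*1/2 + 2/3*3/8 = 5/12
  d_1[Y] = 0*3/4 + 1/3*3/8 + 2/3*1/8 = 5/24
  d_1[Z] = 0*1/8 + 1/3*1/8 + 2/3*1/2 = 3/8
d_1 = (X=5/12, Y=5/24, Z=3/8)
  d_2[X] = 5/12*1/8 + 5/24*1/2 + 3/8*3/8 = 19/64
  d_2[Y] = 5/12*3/4 + 5/24*3/8 + 3/8*1/8 = 7/16
  d_2[Z] = 5/12*1/8 + 5/24*1/8 + 3/8*1/2 = 17/64
d_2 = (X=19/64, Y=7/16, Z=17/64)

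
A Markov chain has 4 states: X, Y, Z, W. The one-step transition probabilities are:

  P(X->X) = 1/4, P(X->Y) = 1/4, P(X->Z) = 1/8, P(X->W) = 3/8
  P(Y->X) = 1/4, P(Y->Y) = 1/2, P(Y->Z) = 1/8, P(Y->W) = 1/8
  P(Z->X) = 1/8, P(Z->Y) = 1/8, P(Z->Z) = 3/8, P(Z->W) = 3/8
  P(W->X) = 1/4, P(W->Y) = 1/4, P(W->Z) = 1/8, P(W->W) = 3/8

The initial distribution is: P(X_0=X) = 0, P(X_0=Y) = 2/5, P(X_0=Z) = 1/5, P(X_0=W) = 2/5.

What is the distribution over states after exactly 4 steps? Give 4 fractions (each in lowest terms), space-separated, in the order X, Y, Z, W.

Answer: 1173/5120 313/1024 427/2560 191/640

Derivation:
Propagating the distribution step by step (d_{t+1} = d_t * P):
d_0 = (X=0, Y=2/5, Z=1/5, W=2/5)
  d_1[X] = 0*1/4 + 2/5*1/4 + 1/5*1/8 + 2/5*1/4 = 9/40
  d_1[Y] = 0*1/4 + 2/5*1/2 + 1/5*1/8 + 2/5*1/4 = 13/40
  d_1[Z] = 0*1/8 + 2/5*1/8 + 1/5*3/8 + 2/5*1/8 = 7/40
  d_1[W] = 0*3/8 + 2/5*1/8 + 1/5*3/8 + 2/5*3/8 = 11/40
d_1 = (X=9/40, Y=13/40, Z=7/40, W=11/40)
  d_2[X] = 9/40*1/4 + 13/40*1/4 + 7/40*1/8 + 11/40*1/4 = 73/320
  d_2[Y] = 9/40*1/4 + 13/40*1/2 + 7/40*1/8 + 11/40*1/4 = 99/320
  d_2[Z] = 9/40*1/8 + 13/40*1/8 + 7/40*3/8 + 11/40*1/8 = 27/160
  d_2[W] = 9/40*3/8 + 13/40*1/8 + 7/40*3/8 + 11/40*3/8 = 47/160
d_2 = (X=73/320, Y=99/320, Z=27/160, W=47/160)
  d_3[X] = 73/320*1/4 + 99/320*1/4 + 27/160*1/8 + 47/160*1/4 = 293/1280
  d_3[Y] = 73/320*1/4 + 99/320*1/2 + 27/160*1/8 + 47/160*1/4 = 49/160
  d_3[Z] = 73/320*1/8 + 99/320*1/8 + 27/160*3/8 + 47/160*1/8 = 107/640
  d_3[W] = 73/320*3/8 + 99/320*1/8 + 27/160*3/8 + 47/160*3/8 = 381/1280
d_3 = (X=293/1280, Y=49/160, Z=107/640, W=381/1280)
  d_4[X] = 293/1280*1/4 + 49/160*1/4 + 107/640*1/8 + 381/1280*1/4 = 1173/5120
  d_4[Y] = 293/1280*1/4 + 49/160*1/2 + 107/640*1/8 + 381/1280*1/4 = 313/1024
  d_4[Z] = 293/1280*1/8 + 49/160*1/8 + 107/640*3/8 + 381/1280*1/8 = 427/2560
  d_4[W] = 293/1280*3/8 + 49/160*1/8 + 107/640*3/8 + 381/1280*3/8 = 191/640
d_4 = (X=1173/5120, Y=313/1024, Z=427/2560, W=191/640)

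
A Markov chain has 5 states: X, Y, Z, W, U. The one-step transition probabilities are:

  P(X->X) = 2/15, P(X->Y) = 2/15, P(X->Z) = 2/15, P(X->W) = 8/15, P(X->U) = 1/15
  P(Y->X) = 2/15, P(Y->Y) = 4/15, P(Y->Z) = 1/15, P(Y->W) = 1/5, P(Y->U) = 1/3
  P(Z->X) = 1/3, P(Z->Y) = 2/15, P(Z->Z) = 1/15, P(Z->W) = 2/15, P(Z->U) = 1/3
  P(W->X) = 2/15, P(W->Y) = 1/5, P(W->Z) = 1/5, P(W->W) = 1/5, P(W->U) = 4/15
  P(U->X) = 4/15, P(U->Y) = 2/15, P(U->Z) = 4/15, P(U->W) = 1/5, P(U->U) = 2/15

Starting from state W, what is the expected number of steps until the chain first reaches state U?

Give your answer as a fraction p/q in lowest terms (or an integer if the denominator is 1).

Answer: 6705/1721

Derivation:
Let h_i = expected steps to first reach U from state i.
Boundary: h_U = 0.
First-step equations for the other states:
  h_X = 1 + 2/15*h_X + 2/15*h_Y + 2/15*h_Z + 8/15*h_W + 1/15*h_U
  h_Y = 1 + 2/15*h_X + 4/15*h_Y + 1/15*h_Z + 1/5*h_W + 1/3*h_U
  h_Z = 1 + 1/3*h_X + 2/15*h_Y + 1/15*h_Z + 2/15*h_W + 1/3*h_U
  h_W = 1 + 2/15*h_X + 1/5*h_Y + 1/5*h_Z + 1/5*h_W + 4/15*h_U

Substituting h_U = 0 and rearranging gives the linear system (I - Q) h = 1:
  [13/15, -2/15, -2/15, -8/15] . (h_X, h_Y, h_Z, h_W) = 1
  [-2/15, 11/15, -1/15, -1/5] . (h_X, h_Y, h_Z, h_W) = 1
  [-1/3, -2/15, 14/15, -2/15] . (h_X, h_Y, h_Z, h_W) = 1
  [-2/15, -1/5, -1/5, 4/5] . (h_X, h_Y, h_Z, h_W) = 1

Solving yields:
  h_X = 8085/1721
  h_Y = 24975/6884
  h_Z = 26325/6884
  h_W = 6705/1721

Starting state is W, so the expected hitting time is h_W = 6705/1721.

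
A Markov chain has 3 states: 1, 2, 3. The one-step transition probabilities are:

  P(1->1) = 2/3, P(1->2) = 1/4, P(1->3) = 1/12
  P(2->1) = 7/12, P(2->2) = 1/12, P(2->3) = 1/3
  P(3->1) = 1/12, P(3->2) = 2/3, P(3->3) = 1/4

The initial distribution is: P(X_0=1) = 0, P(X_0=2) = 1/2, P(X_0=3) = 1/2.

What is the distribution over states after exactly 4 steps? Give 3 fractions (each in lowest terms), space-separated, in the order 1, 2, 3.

Propagating the distribution step by step (d_{t+1} = d_t * P):
d_0 = (1=0, 2=1/2, 3=1/2)
  d_1[1] = 0*2/3 + 1/2*7/12 + 1/2*1/12 = 1/3
  d_1[2] = 0*1/4 + 1/2*1/12 + 1/2*2/3 = 3/8
  d_1[3] = 0*1/12 + 1/2*1/3 + 1/2*1/4 = 7/24
d_1 = (1=1/3, 2=3/8, 3=7/24)
  d_2[1] = 1/3*2/3 + 3/8*7/12 + 7/24*1/12 = 67/144
  d_2[2] = 1/3*1/4 + 3/8*1/12 + 7/24*2/3 = 89/288
  d_2[3] = 1/3*1/12 + 3/8*1/3 + 7/24*1/4 = 65/288
d_2 = (1=67/144, 2=89/288, 3=65/288)
  d_3[1] = 67/144*2/3 + 89/288*7/12 + 65/288*1/12 = 55/108
  d_3[2] = 67/144*1/4 + 89/288*1/12 + 65/288*2/3 = 337/1152
  d_3[3] = 67/144*1/12 + 89/288*1/3 + 65/288*1/4 = 685/3456
d_3 = (1=55/108, 2=337/1152, 3=685/3456)
  d_4[1] = 55/108*2/3 + 337/1152*7/12 + 685/3456*1/12 = 10921/20736
  d_4[2] = 55/108*1/4 + 337/1152*1/12 + 685/3456*2/3 = 11771/41472
  d_4[3] = 55/108*1/12 + 337/1152*1/3 + 685/3456*1/4 = 7859/41472
d_4 = (1=10921/20736, 2=11771/41472, 3=7859/41472)

Answer: 10921/20736 11771/41472 7859/41472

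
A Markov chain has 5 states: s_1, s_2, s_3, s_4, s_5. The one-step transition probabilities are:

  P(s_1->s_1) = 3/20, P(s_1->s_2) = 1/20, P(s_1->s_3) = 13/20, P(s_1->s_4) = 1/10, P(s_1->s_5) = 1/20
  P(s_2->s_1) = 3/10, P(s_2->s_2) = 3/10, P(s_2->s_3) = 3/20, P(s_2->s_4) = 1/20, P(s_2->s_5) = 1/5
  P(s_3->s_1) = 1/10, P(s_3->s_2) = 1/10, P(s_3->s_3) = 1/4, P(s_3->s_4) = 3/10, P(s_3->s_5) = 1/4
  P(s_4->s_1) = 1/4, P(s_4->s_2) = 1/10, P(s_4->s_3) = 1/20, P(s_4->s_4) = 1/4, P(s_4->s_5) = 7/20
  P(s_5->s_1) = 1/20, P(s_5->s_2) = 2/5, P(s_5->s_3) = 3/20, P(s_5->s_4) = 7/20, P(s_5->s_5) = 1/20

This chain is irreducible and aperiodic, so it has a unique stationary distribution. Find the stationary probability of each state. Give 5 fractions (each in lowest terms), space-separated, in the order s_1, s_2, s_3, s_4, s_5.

The stationary distribution satisfies pi = pi * P, i.e.:
  pi_s_1 = 3/20*pi_s_1 + 3/10*pi_s_2 + 1/10*pi_s_3 + 1/4*pi_s_4 + 1/20*pi_s_5
  pi_s_2 = 1/20*pi_s_1 + 3/10*pi_s_2 + 1/10*pi_s_3 + 1/10*pi_s_4 + 2/5*pi_s_5
  pi_s_3 = 13/20*pi_s_1 + 3/20*pi_s_2 + 1/4*pi_s_3 + 1/20*pi_s_4 + 3/20*pi_s_5
  pi_s_4 = 1/10*pi_s_1 + 1/20*pi_s_2 + 3/10*pi_s_3 + 1/4*pi_s_4 + 7/20*pi_s_5
  pi_s_5 = 1/20*pi_s_1 + 1/5*pi_s_2 + 1/4*pi_s_3 + 7/20*pi_s_4 + 1/20*pi_s_5
with normalization: pi_s_1 + pi_s_2 + pi_s_3 + pi_s_4 + pi_s_5 = 1.

Using the first 4 balance equations plus normalization, the linear system A*pi = b is:
  [-17/20, 3/10, 1/10, 1/4, 1/20] . pi = 0
  [1/20, -7/10, 1/10, 1/10, 2/5] . pi = 0
  [13/20, 3/20, -3/4, 1/20, 3/20] . pi = 0
  [1/10, 1/20, 3/10, -3/4, 7/20] . pi = 0
  [1, 1, 1, 1, 1] . pi = 1

Solving yields:
  pi_s_1 = 13767/81533
  pi_s_2 = 15160/81533
  pi_s_3 = 19259/81533
  pi_s_4 = 35607/163066
  pi_s_5 = 31087/163066

Verification (pi * P):
  13767/81533*3/20 + 15160/81533*3/10 + 19259/81533*1/10 + 35607/163066*1/4 + 31087/163066*1/20 = 13767/81533 = pi_s_1  (ok)
  13767/81533*1/20 + 15160/81533*3/10 + 19259/81533*1/10 + 35607/163066*1/10 + 31087/163066*2/5 = 15160/81533 = pi_s_2  (ok)
  13767/81533*13/20 + 15160/81533*3/20 + 19259/81533*1/4 + 35607/163066*1/20 + 31087/163066*3/20 = 19259/81533 = pi_s_3  (ok)
  13767/81533*1/10 + 15160/81533*1/20 + 19259/81533*3/10 + 35607/163066*1/4 + 31087/163066*7/20 = 35607/163066 = pi_s_4  (ok)
  13767/81533*1/20 + 15160/81533*1/5 + 19259/81533*1/4 + 35607/163066*7/20 + 31087/163066*1/20 = 31087/163066 = pi_s_5  (ok)

Answer: 13767/81533 15160/81533 19259/81533 35607/163066 31087/163066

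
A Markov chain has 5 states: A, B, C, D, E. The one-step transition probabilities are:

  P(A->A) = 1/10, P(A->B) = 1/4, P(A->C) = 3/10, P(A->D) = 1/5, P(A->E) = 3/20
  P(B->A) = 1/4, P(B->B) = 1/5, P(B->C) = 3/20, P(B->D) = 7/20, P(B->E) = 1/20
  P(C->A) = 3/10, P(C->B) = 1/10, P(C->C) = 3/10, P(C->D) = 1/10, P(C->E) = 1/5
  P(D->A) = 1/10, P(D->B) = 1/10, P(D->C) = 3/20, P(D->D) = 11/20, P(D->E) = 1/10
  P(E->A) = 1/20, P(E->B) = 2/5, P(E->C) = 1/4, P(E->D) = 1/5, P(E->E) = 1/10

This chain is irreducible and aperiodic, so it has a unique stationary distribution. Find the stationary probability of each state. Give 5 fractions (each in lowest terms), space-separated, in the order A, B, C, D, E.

The stationary distribution satisfies pi = pi * P, i.e.:
  pi_A = 1/10*pi_A + 1/4*pi_B + 3/10*pi_C + 1/10*pi_D + 1/20*pi_E
  pi_B = 1/4*pi_A + 1/5*pi_B + 1/10*pi_C + 1/10*pi_D + 2/5*pi_E
  pi_C = 3/10*pi_A + 3/20*pi_B + 3/10*pi_C + 3/20*pi_D + 1/4*pi_E
  pi_D = 1/5*pi_A + 7/20*pi_B + 1/10*pi_C + 11/20*pi_D + 1/5*pi_E
  pi_E = 3/20*pi_A + 1/20*pi_B + 1/5*pi_C + 1/10*pi_D + 1/10*pi_E
with normalization: pi_A + pi_B + pi_C + pi_D + pi_E = 1.

Using the first 4 balance equations plus normalization, the linear system A*pi = b is:
  [-9/10, 1/4, 3/10, 1/10, 1/20] . pi = 0
  [1/4, -4/5, 1/10, 1/10, 2/5] . pi = 0
  [3/10, 3/20, -7/10, 3/20, 1/4] . pi = 0
  [1/5, 7/20, 1/10, -9/20, 1/5] . pi = 0
  [1, 1, 1, 1, 1] . pi = 1

Solving yields:
  pi_A = 6338/38471
  pi_B = 6886/38471
  pi_C = 25369/115413
  pi_D = 36376/115413
  pi_E = 13996/115413

Verification (pi * P):
  6338/38471*1/10 + 6886/38471*1/4 + 25369/115413*3/10 + 36376/115413*1/10 + 13996/115413*1/20 = 6338/38471 = pi_A  (ok)
  6338/38471*1/4 + 6886/38471*1/5 + 25369/115413*1/10 + 36376/115413*1/10 + 13996/115413*2/5 = 6886/38471 = pi_B  (ok)
  6338/38471*3/10 + 6886/38471*3/20 + 25369/115413*3/10 + 36376/115413*3/20 + 13996/115413*1/4 = 25369/115413 = pi_C  (ok)
  6338/38471*1/5 + 6886/38471*7/20 + 25369/115413*1/10 + 36376/115413*11/20 + 13996/115413*1/5 = 36376/115413 = pi_D  (ok)
  6338/38471*3/20 + 6886/38471*1/20 + 25369/115413*1/5 + 36376/115413*1/10 + 13996/115413*1/10 = 13996/115413 = pi_E  (ok)

Answer: 6338/38471 6886/38471 25369/115413 36376/115413 13996/115413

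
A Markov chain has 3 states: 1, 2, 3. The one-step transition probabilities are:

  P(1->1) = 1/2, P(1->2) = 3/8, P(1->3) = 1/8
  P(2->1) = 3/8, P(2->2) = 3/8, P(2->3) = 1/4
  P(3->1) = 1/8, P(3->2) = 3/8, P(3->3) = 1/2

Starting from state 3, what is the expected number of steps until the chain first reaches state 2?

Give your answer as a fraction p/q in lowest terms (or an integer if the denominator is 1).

Let h_i = expected steps to first reach 2 from state i.
Boundary: h_2 = 0.
First-step equations for the other states:
  h_1 = 1 + 1/2*h_1 + 3/8*h_2 + 1/8*h_3
  h_3 = 1 + 1/8*h_1 + 3/8*h_2 + 1/2*h_3

Substituting h_2 = 0 and rearranging gives the linear system (I - Q) h = 1:
  [1/2, -1/8] . (h_1, h_3) = 1
  [-1/8, 1/2] . (h_1, h_3) = 1

Solving yields:
  h_1 = 8/3
  h_3 = 8/3

Starting state is 3, so the expected hitting time is h_3 = 8/3.

Answer: 8/3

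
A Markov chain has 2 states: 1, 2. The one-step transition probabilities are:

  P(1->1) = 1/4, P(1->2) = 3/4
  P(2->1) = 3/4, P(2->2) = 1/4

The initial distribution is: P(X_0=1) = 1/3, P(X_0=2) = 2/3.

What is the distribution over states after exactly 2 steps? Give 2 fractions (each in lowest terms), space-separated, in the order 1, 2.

Propagating the distribution step by step (d_{t+1} = d_t * P):
d_0 = (1=1/3, 2=2/3)
  d_1[1] = 1/3*1/4 + 2/3*3/4 = 7/12
  d_1[2] = 1/3*3/4 + 2/3*1/4 = 5/12
d_1 = (1=7/12, 2=5/12)
  d_2[1] = 7/12*1/4 + 5/12*3/4 = 11/24
  d_2[2] = 7/12*3/4 + 5/12*1/4 = 13/24
d_2 = (1=11/24, 2=13/24)

Answer: 11/24 13/24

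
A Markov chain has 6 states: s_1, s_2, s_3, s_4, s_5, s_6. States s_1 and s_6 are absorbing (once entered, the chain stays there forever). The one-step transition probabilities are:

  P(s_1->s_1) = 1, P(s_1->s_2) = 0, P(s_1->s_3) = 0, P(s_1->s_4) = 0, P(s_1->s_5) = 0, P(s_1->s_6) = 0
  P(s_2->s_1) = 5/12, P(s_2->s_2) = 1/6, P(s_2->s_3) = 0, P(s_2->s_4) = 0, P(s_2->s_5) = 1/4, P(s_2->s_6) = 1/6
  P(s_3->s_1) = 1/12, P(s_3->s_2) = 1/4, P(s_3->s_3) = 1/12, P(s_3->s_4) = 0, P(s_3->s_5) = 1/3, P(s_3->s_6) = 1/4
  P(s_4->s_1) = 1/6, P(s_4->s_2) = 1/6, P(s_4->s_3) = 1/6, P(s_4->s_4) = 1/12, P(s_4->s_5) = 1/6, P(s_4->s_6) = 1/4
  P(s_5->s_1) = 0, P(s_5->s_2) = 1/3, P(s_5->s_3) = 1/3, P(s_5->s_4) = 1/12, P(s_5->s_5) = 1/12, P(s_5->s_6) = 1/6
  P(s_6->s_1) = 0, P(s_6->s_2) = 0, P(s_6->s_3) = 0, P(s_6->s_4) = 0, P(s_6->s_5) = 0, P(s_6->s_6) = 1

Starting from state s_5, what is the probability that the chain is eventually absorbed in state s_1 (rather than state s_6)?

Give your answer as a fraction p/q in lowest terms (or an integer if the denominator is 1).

Let a_i = P(absorbed in s_1 | start in state i).
Boundary conditions: a_s_1 = 1, a_s_6 = 0.
For each transient state i, a_i = sum_j P(i->j) * a_j:
  a_s_2 = 5/12*a_s_1 + 1/6*a_s_2 + 0*a_s_3 + 0*a_s_4 + 1/4*a_s_5 + 1/6*a_s_6
  a_s_3 = 1/12*a_s_1 + 1/4*a_s_2 + 1/12*a_s_3 + 0*a_s_4 + 1/3*a_s_5 + 1/4*a_s_6
  a_s_4 = 1/6*a_s_1 + 1/6*a_s_2 + 1/6*a_s_3 + 1/12*a_s_4 + 1/6*a_s_5 + 1/4*a_s_6
  a_s_5 = 0*a_s_1 + 1/3*a_s_2 + 1/3*a_s_3 + 1/12*a_s_4 + 1/12*a_s_5 + 1/6*a_s_6

Substituting a_s_1 = 1 and a_s_6 = 0, rearrange to (I - Q) a = r where r[i] = P(i -> s_1):
  [5/6, 0, 0, -1/4] . (a_s_2, a_s_3, a_s_4, a_s_5) = 5/12
  [-1/4, 11/12, 0, -1/3] . (a_s_2, a_s_3, a_s_4, a_s_5) = 1/12
  [-1/6, -1/6, 11/12, -1/6] . (a_s_2, a_s_3, a_s_4, a_s_5) = 1/6
  [-1/3, -1/3, -1/12, 11/12] . (a_s_2, a_s_3, a_s_4, a_s_5) = 0

Solving yields:
  a_s_2 = 1943/3106
  a_s_3 = 1285/3106
  a_s_4 = 694/1553
  a_s_5 = 650/1553

Starting state is s_5, so the absorption probability is a_s_5 = 650/1553.

Answer: 650/1553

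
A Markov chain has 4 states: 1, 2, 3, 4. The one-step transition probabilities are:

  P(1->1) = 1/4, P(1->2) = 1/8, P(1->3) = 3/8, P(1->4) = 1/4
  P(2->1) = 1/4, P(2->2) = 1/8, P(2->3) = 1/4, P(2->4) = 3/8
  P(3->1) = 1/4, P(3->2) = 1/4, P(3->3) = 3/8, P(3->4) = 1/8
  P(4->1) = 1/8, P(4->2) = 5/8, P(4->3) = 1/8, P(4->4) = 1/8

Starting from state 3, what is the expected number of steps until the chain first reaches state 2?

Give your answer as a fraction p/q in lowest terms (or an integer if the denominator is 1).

Answer: 104/29

Derivation:
Let h_i = expected steps to first reach 2 from state i.
Boundary: h_2 = 0.
First-step equations for the other states:
  h_1 = 1 + 1/4*h_1 + 1/8*h_2 + 3/8*h_3 + 1/4*h_4
  h_3 = 1 + 1/4*h_1 + 1/4*h_2 + 3/8*h_3 + 1/8*h_4
  h_4 = 1 + 1/8*h_1 + 5/8*h_2 + 1/8*h_3 + 1/8*h_4

Substituting h_2 = 0 and rearranging gives the linear system (I - Q) h = 1:
  [3/4, -3/8, -1/4] . (h_1, h_3, h_4) = 1
  [-1/4, 5/8, -1/8] . (h_1, h_3, h_4) = 1
  [-1/8, -1/8, 7/8] . (h_1, h_3, h_4) = 1

Solving yields:
  h_1 = 112/29
  h_3 = 104/29
  h_4 = 64/29

Starting state is 3, so the expected hitting time is h_3 = 104/29.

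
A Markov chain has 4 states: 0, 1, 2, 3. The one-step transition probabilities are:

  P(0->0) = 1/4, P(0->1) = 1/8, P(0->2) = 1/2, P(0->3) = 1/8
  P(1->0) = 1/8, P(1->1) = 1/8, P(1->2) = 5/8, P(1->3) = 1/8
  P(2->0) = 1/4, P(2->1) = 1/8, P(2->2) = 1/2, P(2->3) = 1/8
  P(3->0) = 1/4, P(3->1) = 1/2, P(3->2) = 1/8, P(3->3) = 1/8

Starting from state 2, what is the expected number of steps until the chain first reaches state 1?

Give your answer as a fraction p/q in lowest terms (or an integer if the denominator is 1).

Answer: 64/11

Derivation:
Let h_i = expected steps to first reach 1 from state i.
Boundary: h_1 = 0.
First-step equations for the other states:
  h_0 = 1 + 1/4*h_0 + 1/8*h_1 + 1/2*h_2 + 1/8*h_3
  h_2 = 1 + 1/4*h_0 + 1/8*h_1 + 1/2*h_2 + 1/8*h_3
  h_3 = 1 + 1/4*h_0 + 1/2*h_1 + 1/8*h_2 + 1/8*h_3

Substituting h_1 = 0 and rearranging gives the linear system (I - Q) h = 1:
  [3/4, -1/2, -1/8] . (h_0, h_2, h_3) = 1
  [-1/4, 1/2, -1/8] . (h_0, h_2, h_3) = 1
  [-1/4, -1/8, 7/8] . (h_0, h_2, h_3) = 1

Solving yields:
  h_0 = 64/11
  h_2 = 64/11
  h_3 = 40/11

Starting state is 2, so the expected hitting time is h_2 = 64/11.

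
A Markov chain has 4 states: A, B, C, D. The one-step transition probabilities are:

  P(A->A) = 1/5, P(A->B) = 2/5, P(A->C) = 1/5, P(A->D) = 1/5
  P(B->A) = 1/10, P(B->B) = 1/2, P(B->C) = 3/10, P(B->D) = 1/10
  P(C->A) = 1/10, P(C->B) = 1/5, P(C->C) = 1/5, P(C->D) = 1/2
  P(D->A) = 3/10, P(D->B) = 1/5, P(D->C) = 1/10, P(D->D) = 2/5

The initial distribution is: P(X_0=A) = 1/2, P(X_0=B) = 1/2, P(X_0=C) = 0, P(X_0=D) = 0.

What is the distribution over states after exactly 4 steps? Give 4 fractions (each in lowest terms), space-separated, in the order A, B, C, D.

Propagating the distribution step by step (d_{t+1} = d_t * P):
d_0 = (A=1/2, B=1/2, C=0, D=0)
  d_1[A] = 1/2*1/5 + 1/2*1/10 + 0*1/10 + 0*3/10 = 3/20
  d_1[B] = 1/2*2/5 + 1/2*1/2 + 0*1/5 + 0*1/5 = 9/20
  d_1[C] = 1/2*1/5 + 1/2*3/10 + 0*1/5 + 0*1/10 = 1/4
  d_1[D] = 1/2*1/5 + 1/2*1/10 + 0*1/2 + 0*2/5 = 3/20
d_1 = (A=3/20, B=9/20, C=1/4, D=3/20)
  d_2[A] = 3/20*1/5 + 9/20*1/10 + 1/4*1/10 + 3/20*3/10 = 29/200
  d_2[B] = 3/20*2/5 + 9/20*1/2 + 1/4*1/5 + 3/20*1/5 = 73/200
  d_2[C] = 3/20*1/5 + 9/20*3/10 + 1/4*1/5 + 3/20*1/10 = 23/100
  d_2[D] = 3/20*1/5 + 9/20*1/10 + 1/4*1/2 + 3/20*2/5 = 13/50
d_2 = (A=29/200, B=73/200, C=23/100, D=13/50)
  d_3[A] = 29/200*1/5 + 73/200*1/10 + 23/100*1/10 + 13/50*3/10 = 333/2000
  d_3[B] = 29/200*2/5 + 73/200*1/2 + 23/100*1/5 + 13/50*1/5 = 677/2000
  d_3[C] = 29/200*1/5 + 73/200*3/10 + 23/100*1/5 + 13/50*1/10 = 421/2000
  d_3[D] = 29/200*1/5 + 73/200*1/10 + 23/100*1/2 + 13/50*2/5 = 569/2000
d_3 = (A=333/2000, B=677/2000, C=421/2000, D=569/2000)
  d_4[A] = 333/2000*1/5 + 677/2000*1/10 + 421/2000*1/10 + 569/2000*3/10 = 3471/20000
  d_4[B] = 333/2000*2/5 + 677/2000*1/2 + 421/2000*1/5 + 569/2000*1/5 = 6697/20000
  d_4[C] = 333/2000*1/5 + 677/2000*3/10 + 421/2000*1/5 + 569/2000*1/10 = 1027/5000
  d_4[D] = 333/2000*1/5 + 677/2000*1/10 + 421/2000*1/2 + 569/2000*2/5 = 1431/5000
d_4 = (A=3471/20000, B=6697/20000, C=1027/5000, D=1431/5000)

Answer: 3471/20000 6697/20000 1027/5000 1431/5000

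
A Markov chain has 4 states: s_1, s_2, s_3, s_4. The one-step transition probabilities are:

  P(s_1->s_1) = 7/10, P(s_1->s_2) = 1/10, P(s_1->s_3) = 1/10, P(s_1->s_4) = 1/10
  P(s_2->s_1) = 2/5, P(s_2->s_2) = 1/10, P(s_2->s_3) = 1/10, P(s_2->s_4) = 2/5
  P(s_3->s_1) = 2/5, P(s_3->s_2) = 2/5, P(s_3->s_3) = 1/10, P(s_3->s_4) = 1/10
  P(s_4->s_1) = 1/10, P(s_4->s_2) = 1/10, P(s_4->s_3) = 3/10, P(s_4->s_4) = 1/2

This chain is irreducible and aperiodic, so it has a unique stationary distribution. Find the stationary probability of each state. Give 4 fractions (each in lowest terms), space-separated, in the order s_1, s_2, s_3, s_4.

The stationary distribution satisfies pi = pi * P, i.e.:
  pi_s_1 = 7/10*pi_s_1 + 2/5*pi_s_2 + 2/5*pi_s_3 + 1/10*pi_s_4
  pi_s_2 = 1/10*pi_s_1 + 1/10*pi_s_2 + 2/5*pi_s_3 + 1/10*pi_s_4
  pi_s_3 = 1/10*pi_s_1 + 1/10*pi_s_2 + 1/10*pi_s_3 + 3/10*pi_s_4
  pi_s_4 = 1/10*pi_s_1 + 2/5*pi_s_2 + 1/10*pi_s_3 + 1/2*pi_s_4
with normalization: pi_s_1 + pi_s_2 + pi_s_3 + pi_s_4 = 1.

Using the first 3 balance equations plus normalization, the linear system A*pi = b is:
  [-3/10, 2/5, 2/5, 1/10] . pi = 0
  [1/10, -9/10, 2/5, 1/10] . pi = 0
  [1/10, 1/10, -9/10, 3/10] . pi = 0
  [1, 1, 1, 1] . pi = 1

Solving yields:
  pi_s_1 = 91/194
  pi_s_2 = 14/97
  pi_s_3 = 43/291
  pi_s_4 = 139/582

Verification (pi * P):
  91/194*7/10 + 14/97*2/5 + 43/291*2/5 + 139/582*1/10 = 91/194 = pi_s_1  (ok)
  91/194*1/10 + 14/97*1/10 + 43/291*2/5 + 139/582*1/10 = 14/97 = pi_s_2  (ok)
  91/194*1/10 + 14/97*1/10 + 43/291*1/10 + 139/582*3/10 = 43/291 = pi_s_3  (ok)
  91/194*1/10 + 14/97*2/5 + 43/291*1/10 + 139/582*1/2 = 139/582 = pi_s_4  (ok)

Answer: 91/194 14/97 43/291 139/582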